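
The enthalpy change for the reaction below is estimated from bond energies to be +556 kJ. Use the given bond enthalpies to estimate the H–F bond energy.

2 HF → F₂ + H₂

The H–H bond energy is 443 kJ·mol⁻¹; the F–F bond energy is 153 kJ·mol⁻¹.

Let D be the H–F bond energy.
Σ(broken) = 2×D = 2D
Σ(formed) = 1×153 + 1×443 = 596
ΔH = Σ(broken) − Σ(formed) = (2D) − (596) = −596 + 2D
Setting this equal to +556 kJ gives 2D = 1152, so D = 576 kJ/mol.

D(H–F) ≈ 576 kJ/mol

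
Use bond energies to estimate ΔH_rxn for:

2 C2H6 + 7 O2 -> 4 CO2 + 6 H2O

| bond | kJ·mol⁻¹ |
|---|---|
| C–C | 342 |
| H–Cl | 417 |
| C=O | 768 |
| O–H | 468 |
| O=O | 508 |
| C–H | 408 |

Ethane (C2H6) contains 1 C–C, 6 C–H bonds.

Bonds broken (reactants):
  C–C: 2 × 342 = 684
  C–H: 12 × 408 = 4896
  O=O: 7 × 508 = 3556
  Σ(broken) = 9136 kJ
Bonds formed (products):
  C=O: 8 × 768 = 6144
  O–H: 12 × 468 = 5616
  Σ(formed) = 11760 kJ
ΔH = Σ(broken) − Σ(formed) = 9136 − 11760 = −2624 kJ

ΔH ≈ −2624 kJ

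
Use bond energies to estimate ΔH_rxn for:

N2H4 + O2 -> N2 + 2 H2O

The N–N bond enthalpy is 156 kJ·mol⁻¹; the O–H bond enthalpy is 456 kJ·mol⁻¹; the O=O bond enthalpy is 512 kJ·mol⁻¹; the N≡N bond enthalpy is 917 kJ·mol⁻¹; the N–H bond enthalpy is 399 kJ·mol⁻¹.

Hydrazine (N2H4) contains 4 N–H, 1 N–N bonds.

ΔH ≈ −477 kJ

Bonds broken (reactants):
  N–H: 4 × 399 = 1596
  N–N: 1 × 156 = 156
  O=O: 1 × 512 = 512
  Σ(broken) = 2264 kJ
Bonds formed (products):
  N≡N: 1 × 917 = 917
  O–H: 4 × 456 = 1824
  Σ(formed) = 2741 kJ
ΔH = Σ(broken) − Σ(formed) = 2264 − 2741 = −477 kJ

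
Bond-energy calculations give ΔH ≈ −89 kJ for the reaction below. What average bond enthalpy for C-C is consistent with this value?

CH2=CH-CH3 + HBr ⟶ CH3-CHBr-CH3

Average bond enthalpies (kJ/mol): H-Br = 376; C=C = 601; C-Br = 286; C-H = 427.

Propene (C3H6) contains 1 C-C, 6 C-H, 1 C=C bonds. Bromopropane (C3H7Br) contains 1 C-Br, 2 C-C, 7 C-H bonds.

Let D be the C-C bond energy.
Σ(broken) = 1×D + 6×427 + 1×601 + 1×376 = 3539 + D
Σ(formed) = 1×286 + 2×D + 7×427 = 3275 + 2D
ΔH = Σ(broken) − Σ(formed) = (3539 + D) − (3275 + 2D) = +264 − D
Setting this equal to −89 kJ gives D = 353 kJ/mol.

D(C-C) ≈ 353 kJ/mol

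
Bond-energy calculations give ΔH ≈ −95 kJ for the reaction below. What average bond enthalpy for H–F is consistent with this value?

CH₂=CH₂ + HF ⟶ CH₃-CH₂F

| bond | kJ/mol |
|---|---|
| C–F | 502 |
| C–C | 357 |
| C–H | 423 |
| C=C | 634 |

D(H–F) ≈ 553 kJ/mol

Let D be the H–F bond energy.
Σ(broken) = 4×423 + 1×634 + 1×D = 2326 + D
Σ(formed) = 1×357 + 1×502 + 5×423 = 2974
ΔH = Σ(broken) − Σ(formed) = (2326 + D) − (2974) = −648 + D
Setting this equal to −95 kJ gives D = 553 kJ/mol.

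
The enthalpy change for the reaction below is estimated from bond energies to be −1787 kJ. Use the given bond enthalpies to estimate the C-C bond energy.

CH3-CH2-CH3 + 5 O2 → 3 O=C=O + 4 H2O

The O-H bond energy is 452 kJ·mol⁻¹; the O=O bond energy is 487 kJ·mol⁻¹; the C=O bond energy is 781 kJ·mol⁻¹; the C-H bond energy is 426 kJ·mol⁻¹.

Let D be the C-C bond energy.
Σ(broken) = 2×D + 8×426 + 5×487 = 5843 + 2D
Σ(formed) = 6×781 + 8×452 = 8302
ΔH = Σ(broken) − Σ(formed) = (5843 + 2D) − (8302) = −2459 + 2D
Setting this equal to −1787 kJ gives 2D = 672, so D = 336 kJ/mol.

D(C-C) ≈ 336 kJ/mol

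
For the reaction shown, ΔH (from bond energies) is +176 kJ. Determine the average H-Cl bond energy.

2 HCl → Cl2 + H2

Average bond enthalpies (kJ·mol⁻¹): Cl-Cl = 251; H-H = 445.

Let D be the H-Cl bond energy.
Σ(broken) = 2×D = 2D
Σ(formed) = 1×251 + 1×445 = 696
ΔH = Σ(broken) − Σ(formed) = (2D) − (696) = −696 + 2D
Setting this equal to +176 kJ gives 2D = 872, so D = 436 kJ/mol.

D(H-Cl) ≈ 436 kJ/mol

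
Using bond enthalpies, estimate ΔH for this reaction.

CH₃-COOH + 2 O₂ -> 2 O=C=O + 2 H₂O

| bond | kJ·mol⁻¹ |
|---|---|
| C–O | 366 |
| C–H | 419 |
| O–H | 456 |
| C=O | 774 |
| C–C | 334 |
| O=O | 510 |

Bonds broken (reactants):
  C–C: 1 × 334 = 334
  C–H: 3 × 419 = 1257
  C–O: 1 × 366 = 366
  C=O: 1 × 774 = 774
  O–H: 1 × 456 = 456
  O=O: 2 × 510 = 1020
  Σ(broken) = 4207 kJ
Bonds formed (products):
  C=O: 4 × 774 = 3096
  O–H: 4 × 456 = 1824
  Σ(formed) = 4920 kJ
ΔH = Σ(broken) − Σ(formed) = 4207 − 4920 = −713 kJ

ΔH ≈ −713 kJ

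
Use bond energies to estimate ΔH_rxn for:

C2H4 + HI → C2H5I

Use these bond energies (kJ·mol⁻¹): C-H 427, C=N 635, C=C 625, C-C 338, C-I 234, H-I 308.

Bonds broken (reactants):
  C-H: 4 × 427 = 1708
  C=C: 1 × 625 = 625
  H-I: 1 × 308 = 308
  Σ(broken) = 2641 kJ
Bonds formed (products):
  C-C: 1 × 338 = 338
  C-H: 5 × 427 = 2135
  C-I: 1 × 234 = 234
  Σ(formed) = 2707 kJ
ΔH = Σ(broken) − Σ(formed) = 2641 − 2707 = −66 kJ

ΔH ≈ −66 kJ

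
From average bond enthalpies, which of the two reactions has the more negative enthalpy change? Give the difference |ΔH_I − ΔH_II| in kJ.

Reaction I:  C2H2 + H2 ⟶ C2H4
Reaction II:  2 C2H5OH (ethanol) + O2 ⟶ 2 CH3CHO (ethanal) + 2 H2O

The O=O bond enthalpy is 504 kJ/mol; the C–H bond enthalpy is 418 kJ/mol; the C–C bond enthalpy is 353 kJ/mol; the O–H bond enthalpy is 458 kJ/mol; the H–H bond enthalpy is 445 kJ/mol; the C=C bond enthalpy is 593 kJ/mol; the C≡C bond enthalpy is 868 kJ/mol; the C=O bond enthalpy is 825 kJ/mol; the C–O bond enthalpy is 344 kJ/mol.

Reaction I:
  Bonds broken (reactants):
    C≡C: 1 × 868 = 868
    C–H: 2 × 418 = 836
    H–H: 1 × 445 = 445
    Σ(broken) = 2149 kJ
  Bonds formed (products):
    C–H: 4 × 418 = 1672
    C=C: 1 × 593 = 593
    Σ(formed) = 2265 kJ
  ΔH_I = 2149 − 2265 = −116 kJ
Reaction II:
  Bonds broken (reactants):
    C–C: 2 × 353 = 706
    C–H: 10 × 418 = 4180
    C–O: 2 × 344 = 688
    O–H: 2 × 458 = 916
    O=O: 1 × 504 = 504
    Σ(broken) = 6994 kJ
  Bonds formed (products):
    C–C: 2 × 353 = 706
    C–H: 8 × 418 = 3344
    C=O: 2 × 825 = 1650
    O–H: 4 × 458 = 1832
    Σ(formed) = 7532 kJ
  ΔH_II = 6994 − 7532 = −538 kJ
ΔH_I − ΔH_II = +422 kJ, so reaction II has the more negative ΔH; |ΔH_I − ΔH_II| = 422 kJ.

Reaction II, by 422 kJ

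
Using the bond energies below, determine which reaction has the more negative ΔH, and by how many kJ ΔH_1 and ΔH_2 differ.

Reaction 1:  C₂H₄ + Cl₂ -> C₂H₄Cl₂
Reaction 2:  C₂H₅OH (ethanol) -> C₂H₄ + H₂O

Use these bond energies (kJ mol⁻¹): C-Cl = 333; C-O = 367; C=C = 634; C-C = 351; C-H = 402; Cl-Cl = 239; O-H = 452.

Reaction 1:
  Bonds broken (reactants):
    C-H: 4 × 402 = 1608
    C=C: 1 × 634 = 634
    Cl-Cl: 1 × 239 = 239
    Σ(broken) = 2481 kJ
  Bonds formed (products):
    C-C: 1 × 351 = 351
    C-Cl: 2 × 333 = 666
    C-H: 4 × 402 = 1608
    Σ(formed) = 2625 kJ
  ΔH_1 = 2481 − 2625 = −144 kJ
Reaction 2:
  Bonds broken (reactants):
    C-C: 1 × 351 = 351
    C-H: 5 × 402 = 2010
    C-O: 1 × 367 = 367
    O-H: 1 × 452 = 452
    Σ(broken) = 3180 kJ
  Bonds formed (products):
    C-H: 4 × 402 = 1608
    C=C: 1 × 634 = 634
    O-H: 2 × 452 = 904
    Σ(formed) = 3146 kJ
  ΔH_2 = 3180 − 3146 = +34 kJ
ΔH_1 − ΔH_2 = −178 kJ, so reaction 1 has the more negative ΔH; |ΔH_1 − ΔH_2| = 178 kJ.

Reaction 1, by 178 kJ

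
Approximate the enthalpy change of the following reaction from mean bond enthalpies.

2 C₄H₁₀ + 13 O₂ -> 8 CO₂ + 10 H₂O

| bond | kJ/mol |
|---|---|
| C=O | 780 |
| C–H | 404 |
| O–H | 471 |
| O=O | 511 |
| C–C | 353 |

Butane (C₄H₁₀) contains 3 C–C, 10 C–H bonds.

Bonds broken (reactants):
  C–C: 6 × 353 = 2118
  C–H: 20 × 404 = 8080
  O=O: 13 × 511 = 6643
  Σ(broken) = 16841 kJ
Bonds formed (products):
  C=O: 16 × 780 = 12480
  O–H: 20 × 471 = 9420
  Σ(formed) = 21900 kJ
ΔH = Σ(broken) − Σ(formed) = 16841 − 21900 = −5059 kJ

ΔH ≈ −5059 kJ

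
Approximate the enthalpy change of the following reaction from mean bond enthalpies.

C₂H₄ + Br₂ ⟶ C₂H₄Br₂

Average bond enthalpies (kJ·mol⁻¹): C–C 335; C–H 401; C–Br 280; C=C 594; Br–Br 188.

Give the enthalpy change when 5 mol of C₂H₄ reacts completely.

Bonds broken (reactants):
  Br–Br: 1 × 188 = 188
  C–H: 4 × 401 = 1604
  C=C: 1 × 594 = 594
  Σ(broken) = 2386 kJ
Bonds formed (products):
  C–Br: 2 × 280 = 560
  C–C: 1 × 335 = 335
  C–H: 4 × 401 = 1604
  Σ(formed) = 2499 kJ
ΔH = Σ(broken) − Σ(formed) = 2386 − 2499 = −113 kJ
For 5× the reaction as written: 5 × (−113) = −565 kJ

ΔH = −565 kJ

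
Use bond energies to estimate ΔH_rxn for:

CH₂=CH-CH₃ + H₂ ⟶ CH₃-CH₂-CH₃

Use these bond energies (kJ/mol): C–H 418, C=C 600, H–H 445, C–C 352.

ΔH ≈ −143 kJ

Bonds broken (reactants):
  C–C: 1 × 352 = 352
  C–H: 6 × 418 = 2508
  C=C: 1 × 600 = 600
  H–H: 1 × 445 = 445
  Σ(broken) = 3905 kJ
Bonds formed (products):
  C–C: 2 × 352 = 704
  C–H: 8 × 418 = 3344
  Σ(formed) = 4048 kJ
ΔH = Σ(broken) − Σ(formed) = 3905 − 4048 = −143 kJ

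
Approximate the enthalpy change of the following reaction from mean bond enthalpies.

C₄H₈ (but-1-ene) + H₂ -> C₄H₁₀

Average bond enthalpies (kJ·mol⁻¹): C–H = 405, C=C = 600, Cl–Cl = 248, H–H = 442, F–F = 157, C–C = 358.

ΔH ≈ −126 kJ

Bonds broken (reactants):
  C–C: 2 × 358 = 716
  C–H: 8 × 405 = 3240
  C=C: 1 × 600 = 600
  H–H: 1 × 442 = 442
  Σ(broken) = 4998 kJ
Bonds formed (products):
  C–C: 3 × 358 = 1074
  C–H: 10 × 405 = 4050
  Σ(formed) = 5124 kJ
ΔH = Σ(broken) − Σ(formed) = 4998 − 5124 = −126 kJ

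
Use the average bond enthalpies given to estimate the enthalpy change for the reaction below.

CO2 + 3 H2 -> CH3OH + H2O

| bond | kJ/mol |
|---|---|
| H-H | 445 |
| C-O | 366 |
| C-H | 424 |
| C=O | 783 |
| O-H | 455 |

ΔH ≈ −102 kJ

Bonds broken (reactants):
  C=O: 2 × 783 = 1566
  H-H: 3 × 445 = 1335
  Σ(broken) = 2901 kJ
Bonds formed (products):
  C-H: 3 × 424 = 1272
  C-O: 1 × 366 = 366
  O-H: 3 × 455 = 1365
  Σ(formed) = 3003 kJ
ΔH = Σ(broken) − Σ(formed) = 2901 − 3003 = −102 kJ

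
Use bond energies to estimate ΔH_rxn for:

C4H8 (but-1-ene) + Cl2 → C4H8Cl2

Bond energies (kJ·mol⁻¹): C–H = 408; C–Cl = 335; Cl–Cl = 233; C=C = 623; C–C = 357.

Bonds broken (reactants):
  C–C: 2 × 357 = 714
  C–H: 8 × 408 = 3264
  C=C: 1 × 623 = 623
  Cl–Cl: 1 × 233 = 233
  Σ(broken) = 4834 kJ
Bonds formed (products):
  C–C: 3 × 357 = 1071
  C–Cl: 2 × 335 = 670
  C–H: 8 × 408 = 3264
  Σ(formed) = 5005 kJ
ΔH = Σ(broken) − Σ(formed) = 4834 − 5005 = −171 kJ

ΔH ≈ −171 kJ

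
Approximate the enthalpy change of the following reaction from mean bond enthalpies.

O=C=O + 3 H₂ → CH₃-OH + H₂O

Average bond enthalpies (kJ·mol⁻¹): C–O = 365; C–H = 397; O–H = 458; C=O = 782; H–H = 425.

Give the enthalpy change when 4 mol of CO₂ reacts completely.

ΔH = −364 kJ

Bonds broken (reactants):
  C=O: 2 × 782 = 1564
  H–H: 3 × 425 = 1275
  Σ(broken) = 2839 kJ
Bonds formed (products):
  C–H: 3 × 397 = 1191
  C–O: 1 × 365 = 365
  O–H: 3 × 458 = 1374
  Σ(formed) = 2930 kJ
ΔH = Σ(broken) − Σ(formed) = 2839 − 2930 = −91 kJ
For 4× the reaction as written: 4 × (−91) = −364 kJ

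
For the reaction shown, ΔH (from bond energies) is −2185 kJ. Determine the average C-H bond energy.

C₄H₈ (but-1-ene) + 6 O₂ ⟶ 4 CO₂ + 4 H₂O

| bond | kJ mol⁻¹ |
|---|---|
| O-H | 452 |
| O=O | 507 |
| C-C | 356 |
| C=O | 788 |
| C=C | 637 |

Let D be the C-H bond energy.
Σ(broken) = 2×356 + 8×D + 1×637 + 6×507 = 4391 + 8D
Σ(formed) = 8×788 + 8×452 = 9920
ΔH = Σ(broken) − Σ(formed) = (4391 + 8D) − (9920) = −5529 + 8D
Setting this equal to −2185 kJ gives 8D = 3344, so D = 418 kJ/mol.

D(C-H) ≈ 418 kJ/mol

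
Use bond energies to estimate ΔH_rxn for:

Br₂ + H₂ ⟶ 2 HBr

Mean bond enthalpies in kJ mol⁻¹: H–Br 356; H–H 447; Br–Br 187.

Bonds broken (reactants):
  Br–Br: 1 × 187 = 187
  H–H: 1 × 447 = 447
  Σ(broken) = 634 kJ
Bonds formed (products):
  H–Br: 2 × 356 = 712
  Σ(formed) = 712 kJ
ΔH = Σ(broken) − Σ(formed) = 634 − 712 = −78 kJ

ΔH ≈ −78 kJ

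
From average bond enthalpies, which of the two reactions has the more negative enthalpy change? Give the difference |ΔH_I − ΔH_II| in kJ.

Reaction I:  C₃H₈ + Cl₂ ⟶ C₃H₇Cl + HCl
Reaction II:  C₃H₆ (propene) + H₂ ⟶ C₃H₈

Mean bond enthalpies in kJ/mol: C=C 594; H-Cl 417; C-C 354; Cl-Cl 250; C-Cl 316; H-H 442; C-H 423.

Reaction I:
  Bonds broken (reactants):
    C-C: 2 × 354 = 708
    C-H: 8 × 423 = 3384
    Cl-Cl: 1 × 250 = 250
    Σ(broken) = 4342 kJ
  Bonds formed (products):
    C-C: 2 × 354 = 708
    C-Cl: 1 × 316 = 316
    C-H: 7 × 423 = 2961
    H-Cl: 1 × 417 = 417
    Σ(formed) = 4402 kJ
  ΔH_I = 4342 − 4402 = −60 kJ
Reaction II:
  Bonds broken (reactants):
    C-C: 1 × 354 = 354
    C-H: 6 × 423 = 2538
    C=C: 1 × 594 = 594
    H-H: 1 × 442 = 442
    Σ(broken) = 3928 kJ
  Bonds formed (products):
    C-C: 2 × 354 = 708
    C-H: 8 × 423 = 3384
    Σ(formed) = 4092 kJ
  ΔH_II = 3928 − 4092 = −164 kJ
ΔH_I − ΔH_II = +104 kJ, so reaction II has the more negative ΔH; |ΔH_I − ΔH_II| = 104 kJ.

Reaction II, by 104 kJ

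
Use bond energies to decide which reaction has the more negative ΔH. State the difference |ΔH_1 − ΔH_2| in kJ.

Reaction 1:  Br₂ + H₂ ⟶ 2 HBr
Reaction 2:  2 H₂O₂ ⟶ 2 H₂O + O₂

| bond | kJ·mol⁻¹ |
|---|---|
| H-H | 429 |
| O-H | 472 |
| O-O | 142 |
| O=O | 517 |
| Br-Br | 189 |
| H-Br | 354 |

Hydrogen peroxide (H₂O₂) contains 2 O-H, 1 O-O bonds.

Reaction 1:
  Bonds broken (reactants):
    Br-Br: 1 × 189 = 189
    H-H: 1 × 429 = 429
    Σ(broken) = 618 kJ
  Bonds formed (products):
    H-Br: 2 × 354 = 708
    Σ(formed) = 708 kJ
  ΔH_1 = 618 − 708 = −90 kJ
Reaction 2:
  Bonds broken (reactants):
    O-H: 4 × 472 = 1888
    O-O: 2 × 142 = 284
    Σ(broken) = 2172 kJ
  Bonds formed (products):
    O-H: 4 × 472 = 1888
    O=O: 1 × 517 = 517
    Σ(formed) = 2405 kJ
  ΔH_2 = 2172 − 2405 = −233 kJ
ΔH_1 − ΔH_2 = +143 kJ, so reaction 2 has the more negative ΔH; |ΔH_1 − ΔH_2| = 143 kJ.

Reaction 2, by 143 kJ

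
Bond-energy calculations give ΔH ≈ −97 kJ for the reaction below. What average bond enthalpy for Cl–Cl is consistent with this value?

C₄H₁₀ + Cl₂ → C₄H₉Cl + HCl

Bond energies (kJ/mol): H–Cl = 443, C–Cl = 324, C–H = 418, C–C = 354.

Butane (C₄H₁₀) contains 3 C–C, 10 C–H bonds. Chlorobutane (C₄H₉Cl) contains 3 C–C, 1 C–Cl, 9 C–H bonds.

D(Cl–Cl) ≈ 252 kJ/mol

Let D be the Cl–Cl bond energy.
Σ(broken) = 3×354 + 10×418 + 1×D = 5242 + D
Σ(formed) = 3×354 + 1×324 + 9×418 + 1×443 = 5591
ΔH = Σ(broken) − Σ(formed) = (5242 + D) − (5591) = −349 + D
Setting this equal to −97 kJ gives D = 252 kJ/mol.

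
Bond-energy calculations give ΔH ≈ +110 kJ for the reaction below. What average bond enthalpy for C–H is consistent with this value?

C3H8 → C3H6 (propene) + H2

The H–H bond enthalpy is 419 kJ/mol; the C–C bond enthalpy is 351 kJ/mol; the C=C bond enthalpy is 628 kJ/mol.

Let D be the C–H bond energy.
Σ(broken) = 2×351 + 8×D = 702 + 8D
Σ(formed) = 1×351 + 6×D + 1×628 + 1×419 = 1398 + 6D
ΔH = Σ(broken) − Σ(formed) = (702 + 8D) − (1398 + 6D) = −696 + 2D
Setting this equal to +110 kJ gives 2D = 806, so D = 403 kJ/mol.

D(C–H) ≈ 403 kJ/mol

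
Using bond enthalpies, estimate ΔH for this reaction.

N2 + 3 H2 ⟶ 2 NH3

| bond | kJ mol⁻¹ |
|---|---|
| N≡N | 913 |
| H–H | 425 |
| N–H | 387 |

Bonds broken (reactants):
  H–H: 3 × 425 = 1275
  N≡N: 1 × 913 = 913
  Σ(broken) = 2188 kJ
Bonds formed (products):
  N–H: 6 × 387 = 2322
  Σ(formed) = 2322 kJ
ΔH = Σ(broken) − Σ(formed) = 2188 − 2322 = −134 kJ

ΔH ≈ −134 kJ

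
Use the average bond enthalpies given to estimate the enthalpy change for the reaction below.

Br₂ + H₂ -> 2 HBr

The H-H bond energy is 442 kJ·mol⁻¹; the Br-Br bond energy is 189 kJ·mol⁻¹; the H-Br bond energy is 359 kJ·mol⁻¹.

ΔH ≈ −87 kJ

Bonds broken (reactants):
  Br-Br: 1 × 189 = 189
  H-H: 1 × 442 = 442
  Σ(broken) = 631 kJ
Bonds formed (products):
  H-Br: 2 × 359 = 718
  Σ(formed) = 718 kJ
ΔH = Σ(broken) − Σ(formed) = 631 − 718 = −87 kJ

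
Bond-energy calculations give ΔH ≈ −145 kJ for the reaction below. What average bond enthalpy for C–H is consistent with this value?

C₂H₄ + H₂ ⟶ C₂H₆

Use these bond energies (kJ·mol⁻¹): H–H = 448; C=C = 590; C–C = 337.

Let D be the C–H bond energy.
Σ(broken) = 4×D + 1×590 + 1×448 = 1038 + 4D
Σ(formed) = 1×337 + 6×D = 337 + 6D
ΔH = Σ(broken) − Σ(formed) = (1038 + 4D) − (337 + 6D) = +701 − 2D
Setting this equal to −145 kJ gives 2D = 846, so D = 423 kJ/mol.

D(C–H) ≈ 423 kJ/mol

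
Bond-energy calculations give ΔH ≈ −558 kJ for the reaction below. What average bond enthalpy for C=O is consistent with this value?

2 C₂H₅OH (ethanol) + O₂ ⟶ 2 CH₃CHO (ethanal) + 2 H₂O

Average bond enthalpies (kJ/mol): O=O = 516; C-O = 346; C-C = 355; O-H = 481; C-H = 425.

Let D be the C=O bond energy.
Σ(broken) = 2×355 + 10×425 + 2×346 + 2×481 + 1×516 = 7130
Σ(formed) = 2×355 + 8×425 + 2×D + 4×481 = 6034 + 2D
ΔH = Σ(broken) − Σ(formed) = (7130) − (6034 + 2D) = +1096 − 2D
Setting this equal to −558 kJ gives 2D = 1654, so D = 827 kJ/mol.

D(C=O) ≈ 827 kJ/mol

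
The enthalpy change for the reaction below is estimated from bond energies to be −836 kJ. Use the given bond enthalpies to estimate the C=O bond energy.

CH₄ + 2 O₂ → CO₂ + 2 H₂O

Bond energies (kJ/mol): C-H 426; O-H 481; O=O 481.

D(C=O) ≈ 789 kJ/mol

Let D be the C=O bond energy.
Σ(broken) = 4×426 + 2×481 = 2666
Σ(formed) = 2×D + 4×481 = 1924 + 2D
ΔH = Σ(broken) − Σ(formed) = (2666) − (1924 + 2D) = +742 − 2D
Setting this equal to −836 kJ gives 2D = 1578, so D = 789 kJ/mol.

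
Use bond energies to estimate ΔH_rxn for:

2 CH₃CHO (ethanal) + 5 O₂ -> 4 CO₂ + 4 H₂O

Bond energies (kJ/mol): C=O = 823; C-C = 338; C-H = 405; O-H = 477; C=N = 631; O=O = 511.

Bonds broken (reactants):
  C-C: 2 × 338 = 676
  C-H: 8 × 405 = 3240
  C=O: 2 × 823 = 1646
  O=O: 5 × 511 = 2555
  Σ(broken) = 8117 kJ
Bonds formed (products):
  C=O: 8 × 823 = 6584
  O-H: 8 × 477 = 3816
  Σ(formed) = 10400 kJ
ΔH = Σ(broken) − Σ(formed) = 8117 − 10400 = −2283 kJ

ΔH ≈ −2283 kJ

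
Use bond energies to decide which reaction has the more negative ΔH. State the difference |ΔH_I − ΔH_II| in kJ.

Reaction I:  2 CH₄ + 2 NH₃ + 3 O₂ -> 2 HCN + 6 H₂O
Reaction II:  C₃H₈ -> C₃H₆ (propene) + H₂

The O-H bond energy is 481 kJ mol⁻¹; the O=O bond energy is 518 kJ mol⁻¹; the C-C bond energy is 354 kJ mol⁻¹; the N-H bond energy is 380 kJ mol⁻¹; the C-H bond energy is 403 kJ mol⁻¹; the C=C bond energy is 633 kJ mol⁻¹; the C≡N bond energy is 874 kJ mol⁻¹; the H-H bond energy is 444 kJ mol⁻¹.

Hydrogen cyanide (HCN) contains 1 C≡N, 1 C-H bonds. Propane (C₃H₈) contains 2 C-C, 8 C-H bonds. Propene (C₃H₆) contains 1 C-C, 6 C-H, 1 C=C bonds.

Reaction I, by 1351 kJ

Reaction I:
  Bonds broken (reactants):
    C-H: 8 × 403 = 3224
    N-H: 6 × 380 = 2280
    O=O: 3 × 518 = 1554
    Σ(broken) = 7058 kJ
  Bonds formed (products):
    C≡N: 2 × 874 = 1748
    C-H: 2 × 403 = 806
    O-H: 12 × 481 = 5772
    Σ(formed) = 8326 kJ
  ΔH_I = 7058 − 8326 = −1268 kJ
Reaction II:
  Bonds broken (reactants):
    C-C: 2 × 354 = 708
    C-H: 8 × 403 = 3224
    Σ(broken) = 3932 kJ
  Bonds formed (products):
    C-C: 1 × 354 = 354
    C-H: 6 × 403 = 2418
    C=C: 1 × 633 = 633
    H-H: 1 × 444 = 444
    Σ(formed) = 3849 kJ
  ΔH_II = 3932 − 3849 = +83 kJ
ΔH_I − ΔH_II = −1351 kJ, so reaction I has the more negative ΔH; |ΔH_I − ΔH_II| = 1351 kJ.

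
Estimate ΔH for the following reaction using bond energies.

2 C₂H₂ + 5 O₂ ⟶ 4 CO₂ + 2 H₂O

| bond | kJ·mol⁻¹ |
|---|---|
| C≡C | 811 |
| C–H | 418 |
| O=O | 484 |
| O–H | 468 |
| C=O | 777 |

ΔH ≈ −2374 kJ

Bonds broken (reactants):
  C≡C: 2 × 811 = 1622
  C–H: 4 × 418 = 1672
  O=O: 5 × 484 = 2420
  Σ(broken) = 5714 kJ
Bonds formed (products):
  C=O: 8 × 777 = 6216
  O–H: 4 × 468 = 1872
  Σ(formed) = 8088 kJ
ΔH = Σ(broken) − Σ(formed) = 5714 − 8088 = −2374 kJ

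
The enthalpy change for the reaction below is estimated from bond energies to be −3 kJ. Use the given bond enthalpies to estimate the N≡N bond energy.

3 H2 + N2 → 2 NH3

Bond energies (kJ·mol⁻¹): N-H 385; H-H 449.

Let D be the N≡N bond energy.
Σ(broken) = 3×449 + 1×D = 1347 + D
Σ(formed) = 6×385 = 2310
ΔH = Σ(broken) − Σ(formed) = (1347 + D) − (2310) = −963 + D
Setting this equal to −3 kJ gives D = 960 kJ/mol.

D(N≡N) ≈ 960 kJ/mol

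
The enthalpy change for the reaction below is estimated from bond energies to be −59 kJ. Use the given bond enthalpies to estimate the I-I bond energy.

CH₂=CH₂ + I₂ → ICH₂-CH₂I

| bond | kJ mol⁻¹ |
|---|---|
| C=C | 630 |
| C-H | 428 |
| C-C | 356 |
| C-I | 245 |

Let D be the I-I bond energy.
Σ(broken) = 4×428 + 1×630 + 1×D = 2342 + D
Σ(formed) = 1×356 + 4×428 + 2×245 = 2558
ΔH = Σ(broken) − Σ(formed) = (2342 + D) − (2558) = −216 + D
Setting this equal to −59 kJ gives D = 157 kJ/mol.

D(I-I) ≈ 157 kJ/mol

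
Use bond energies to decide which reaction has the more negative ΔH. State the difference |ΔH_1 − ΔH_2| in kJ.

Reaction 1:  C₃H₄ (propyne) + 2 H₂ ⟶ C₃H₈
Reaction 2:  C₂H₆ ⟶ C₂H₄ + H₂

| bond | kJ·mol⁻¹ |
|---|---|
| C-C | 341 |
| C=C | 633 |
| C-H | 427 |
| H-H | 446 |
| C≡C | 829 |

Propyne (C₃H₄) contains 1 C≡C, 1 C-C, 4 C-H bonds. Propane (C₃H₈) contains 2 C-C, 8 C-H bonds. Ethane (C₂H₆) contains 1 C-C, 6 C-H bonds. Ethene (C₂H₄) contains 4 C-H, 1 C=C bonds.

Reaction 1, by 444 kJ

Reaction 1:
  Bonds broken (reactants):
    C≡C: 1 × 829 = 829
    C-C: 1 × 341 = 341
    C-H: 4 × 427 = 1708
    H-H: 2 × 446 = 892
    Σ(broken) = 3770 kJ
  Bonds formed (products):
    C-C: 2 × 341 = 682
    C-H: 8 × 427 = 3416
    Σ(formed) = 4098 kJ
  ΔH_1 = 3770 − 4098 = −328 kJ
Reaction 2:
  Bonds broken (reactants):
    C-C: 1 × 341 = 341
    C-H: 6 × 427 = 2562
    Σ(broken) = 2903 kJ
  Bonds formed (products):
    C-H: 4 × 427 = 1708
    C=C: 1 × 633 = 633
    H-H: 1 × 446 = 446
    Σ(formed) = 2787 kJ
  ΔH_2 = 2903 − 2787 = +116 kJ
ΔH_1 − ΔH_2 = −444 kJ, so reaction 1 has the more negative ΔH; |ΔH_1 − ΔH_2| = 444 kJ.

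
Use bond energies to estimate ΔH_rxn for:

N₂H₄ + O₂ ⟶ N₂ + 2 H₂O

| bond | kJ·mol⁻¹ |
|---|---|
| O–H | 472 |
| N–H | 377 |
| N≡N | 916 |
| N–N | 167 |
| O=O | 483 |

Bonds broken (reactants):
  N–H: 4 × 377 = 1508
  N–N: 1 × 167 = 167
  O=O: 1 × 483 = 483
  Σ(broken) = 2158 kJ
Bonds formed (products):
  N≡N: 1 × 916 = 916
  O–H: 4 × 472 = 1888
  Σ(formed) = 2804 kJ
ΔH = Σ(broken) − Σ(formed) = 2158 − 2804 = −646 kJ

ΔH ≈ −646 kJ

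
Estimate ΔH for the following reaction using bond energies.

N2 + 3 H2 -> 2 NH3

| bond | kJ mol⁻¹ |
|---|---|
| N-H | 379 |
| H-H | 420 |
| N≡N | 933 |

Bonds broken (reactants):
  H-H: 3 × 420 = 1260
  N≡N: 1 × 933 = 933
  Σ(broken) = 2193 kJ
Bonds formed (products):
  N-H: 6 × 379 = 2274
  Σ(formed) = 2274 kJ
ΔH = Σ(broken) − Σ(formed) = 2193 − 2274 = −81 kJ

ΔH ≈ −81 kJ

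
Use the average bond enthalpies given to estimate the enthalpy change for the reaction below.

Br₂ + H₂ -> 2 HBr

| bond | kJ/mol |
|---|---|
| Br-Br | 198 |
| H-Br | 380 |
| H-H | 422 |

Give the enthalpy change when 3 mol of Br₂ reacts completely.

Bonds broken (reactants):
  Br-Br: 1 × 198 = 198
  H-H: 1 × 422 = 422
  Σ(broken) = 620 kJ
Bonds formed (products):
  H-Br: 2 × 380 = 760
  Σ(formed) = 760 kJ
ΔH = Σ(broken) − Σ(formed) = 620 − 760 = −140 kJ
For 3× the reaction as written: 3 × (−140) = −420 kJ

ΔH = −420 kJ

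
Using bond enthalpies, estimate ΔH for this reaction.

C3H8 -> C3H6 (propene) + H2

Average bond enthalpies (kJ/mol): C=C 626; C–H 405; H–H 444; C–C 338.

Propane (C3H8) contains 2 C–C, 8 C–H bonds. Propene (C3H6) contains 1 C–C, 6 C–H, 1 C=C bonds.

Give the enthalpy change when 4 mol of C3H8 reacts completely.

ΔH = +312 kJ

Bonds broken (reactants):
  C–C: 2 × 338 = 676
  C–H: 8 × 405 = 3240
  Σ(broken) = 3916 kJ
Bonds formed (products):
  C–C: 1 × 338 = 338
  C–H: 6 × 405 = 2430
  C=C: 1 × 626 = 626
  H–H: 1 × 444 = 444
  Σ(formed) = 3838 kJ
ΔH = Σ(broken) − Σ(formed) = 3916 − 3838 = +78 kJ
For 4× the reaction as written: 4 × (+78) = +312 kJ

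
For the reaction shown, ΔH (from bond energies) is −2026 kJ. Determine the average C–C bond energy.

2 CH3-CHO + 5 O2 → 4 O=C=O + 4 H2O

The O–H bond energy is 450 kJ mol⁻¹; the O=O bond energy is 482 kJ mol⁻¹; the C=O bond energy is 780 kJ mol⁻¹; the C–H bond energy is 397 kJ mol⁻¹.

Let D be the C–C bond energy.
Σ(broken) = 2×D + 8×397 + 2×780 + 5×482 = 7146 + 2D
Σ(formed) = 8×780 + 8×450 = 9840
ΔH = Σ(broken) − Σ(formed) = (7146 + 2D) − (9840) = −2694 + 2D
Setting this equal to −2026 kJ gives 2D = 668, so D = 334 kJ/mol.

D(C–C) ≈ 334 kJ/mol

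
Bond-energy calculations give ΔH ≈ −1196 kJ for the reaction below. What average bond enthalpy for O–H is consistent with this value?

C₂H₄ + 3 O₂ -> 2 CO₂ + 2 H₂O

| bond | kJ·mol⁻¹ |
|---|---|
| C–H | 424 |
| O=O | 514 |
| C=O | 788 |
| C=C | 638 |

D(O–H) ≈ 480 kJ/mol

Let D be the O–H bond energy.
Σ(broken) = 4×424 + 1×638 + 3×514 = 3876
Σ(formed) = 4×788 + 4×D = 3152 + 4D
ΔH = Σ(broken) − Σ(formed) = (3876) − (3152 + 4D) = +724 − 4D
Setting this equal to −1196 kJ gives 4D = 1920, so D = 480 kJ/mol.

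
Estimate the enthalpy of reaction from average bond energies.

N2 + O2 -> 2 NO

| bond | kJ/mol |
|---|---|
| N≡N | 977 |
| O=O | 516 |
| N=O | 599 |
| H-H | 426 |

Bonds broken (reactants):
  N≡N: 1 × 977 = 977
  O=O: 1 × 516 = 516
  Σ(broken) = 1493 kJ
Bonds formed (products):
  N=O: 2 × 599 = 1198
  Σ(formed) = 1198 kJ
ΔH = Σ(broken) − Σ(formed) = 1493 − 1198 = +295 kJ

ΔH ≈ +295 kJ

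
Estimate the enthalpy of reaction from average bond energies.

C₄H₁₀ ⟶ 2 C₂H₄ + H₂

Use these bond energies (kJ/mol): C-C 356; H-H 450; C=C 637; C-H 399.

ΔH ≈ +142 kJ

Bonds broken (reactants):
  C-C: 3 × 356 = 1068
  C-H: 10 × 399 = 3990
  Σ(broken) = 5058 kJ
Bonds formed (products):
  C-H: 8 × 399 = 3192
  C=C: 2 × 637 = 1274
  H-H: 1 × 450 = 450
  Σ(formed) = 4916 kJ
ΔH = Σ(broken) − Σ(formed) = 5058 − 4916 = +142 kJ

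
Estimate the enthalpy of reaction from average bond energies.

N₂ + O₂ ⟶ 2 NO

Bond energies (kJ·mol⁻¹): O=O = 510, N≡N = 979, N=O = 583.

Bonds broken (reactants):
  N≡N: 1 × 979 = 979
  O=O: 1 × 510 = 510
  Σ(broken) = 1489 kJ
Bonds formed (products):
  N=O: 2 × 583 = 1166
  Σ(formed) = 1166 kJ
ΔH = Σ(broken) − Σ(formed) = 1489 − 1166 = +323 kJ

ΔH ≈ +323 kJ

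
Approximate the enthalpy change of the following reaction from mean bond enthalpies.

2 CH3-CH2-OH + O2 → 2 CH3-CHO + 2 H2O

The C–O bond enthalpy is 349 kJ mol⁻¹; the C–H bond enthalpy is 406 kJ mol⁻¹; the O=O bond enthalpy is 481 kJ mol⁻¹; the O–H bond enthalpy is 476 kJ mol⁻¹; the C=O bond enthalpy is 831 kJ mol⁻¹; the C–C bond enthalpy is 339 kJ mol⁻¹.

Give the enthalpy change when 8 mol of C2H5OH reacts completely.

ΔH = −2492 kJ

Bonds broken (reactants):
  C–C: 2 × 339 = 678
  C–H: 10 × 406 = 4060
  C–O: 2 × 349 = 698
  O–H: 2 × 476 = 952
  O=O: 1 × 481 = 481
  Σ(broken) = 6869 kJ
Bonds formed (products):
  C–C: 2 × 339 = 678
  C–H: 8 × 406 = 3248
  C=O: 2 × 831 = 1662
  O–H: 4 × 476 = 1904
  Σ(formed) = 7492 kJ
ΔH = Σ(broken) − Σ(formed) = 6869 − 7492 = −623 kJ
For 4× the reaction as written: 4 × (−623) = −2492 kJ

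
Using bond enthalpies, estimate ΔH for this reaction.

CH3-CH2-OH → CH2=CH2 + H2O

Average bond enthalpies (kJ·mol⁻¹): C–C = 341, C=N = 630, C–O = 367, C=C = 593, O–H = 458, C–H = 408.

ΔH ≈ +65 kJ

Bonds broken (reactants):
  C–C: 1 × 341 = 341
  C–H: 5 × 408 = 2040
  C–O: 1 × 367 = 367
  O–H: 1 × 458 = 458
  Σ(broken) = 3206 kJ
Bonds formed (products):
  C–H: 4 × 408 = 1632
  C=C: 1 × 593 = 593
  O–H: 2 × 458 = 916
  Σ(formed) = 3141 kJ
ΔH = Σ(broken) − Σ(formed) = 3206 − 3141 = +65 kJ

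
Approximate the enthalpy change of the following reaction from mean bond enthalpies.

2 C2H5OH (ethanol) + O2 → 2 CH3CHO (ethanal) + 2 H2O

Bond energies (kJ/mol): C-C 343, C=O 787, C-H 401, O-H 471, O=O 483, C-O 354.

Bonds broken (reactants):
  C-C: 2 × 343 = 686
  C-H: 10 × 401 = 4010
  C-O: 2 × 354 = 708
  O-H: 2 × 471 = 942
  O=O: 1 × 483 = 483
  Σ(broken) = 6829 kJ
Bonds formed (products):
  C-C: 2 × 343 = 686
  C-H: 8 × 401 = 3208
  C=O: 2 × 787 = 1574
  O-H: 4 × 471 = 1884
  Σ(formed) = 7352 kJ
ΔH = Σ(broken) − Σ(formed) = 6829 − 7352 = −523 kJ

ΔH ≈ −523 kJ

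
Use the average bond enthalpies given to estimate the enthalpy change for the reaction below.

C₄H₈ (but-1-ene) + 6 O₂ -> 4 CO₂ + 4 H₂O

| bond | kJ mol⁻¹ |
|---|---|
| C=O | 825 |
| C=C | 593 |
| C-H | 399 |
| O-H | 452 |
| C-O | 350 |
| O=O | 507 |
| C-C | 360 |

ΔH ≈ −2669 kJ

Bonds broken (reactants):
  C-C: 2 × 360 = 720
  C-H: 8 × 399 = 3192
  C=C: 1 × 593 = 593
  O=O: 6 × 507 = 3042
  Σ(broken) = 7547 kJ
Bonds formed (products):
  C=O: 8 × 825 = 6600
  O-H: 8 × 452 = 3616
  Σ(formed) = 10216 kJ
ΔH = Σ(broken) − Σ(formed) = 7547 − 10216 = −2669 kJ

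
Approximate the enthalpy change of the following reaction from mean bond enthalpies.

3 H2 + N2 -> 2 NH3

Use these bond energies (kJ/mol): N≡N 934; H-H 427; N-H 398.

Bonds broken (reactants):
  H-H: 3 × 427 = 1281
  N≡N: 1 × 934 = 934
  Σ(broken) = 2215 kJ
Bonds formed (products):
  N-H: 6 × 398 = 2388
  Σ(formed) = 2388 kJ
ΔH = Σ(broken) − Σ(formed) = 2215 − 2388 = −173 kJ

ΔH ≈ −173 kJ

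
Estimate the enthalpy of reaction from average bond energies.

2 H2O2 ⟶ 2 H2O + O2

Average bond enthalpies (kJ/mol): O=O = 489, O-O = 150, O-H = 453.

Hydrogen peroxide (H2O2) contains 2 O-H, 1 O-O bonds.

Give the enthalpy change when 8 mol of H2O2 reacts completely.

Bonds broken (reactants):
  O-H: 4 × 453 = 1812
  O-O: 2 × 150 = 300
  Σ(broken) = 2112 kJ
Bonds formed (products):
  O-H: 4 × 453 = 1812
  O=O: 1 × 489 = 489
  Σ(formed) = 2301 kJ
ΔH = Σ(broken) − Σ(formed) = 2112 − 2301 = −189 kJ
For 4× the reaction as written: 4 × (−189) = −756 kJ

ΔH = −756 kJ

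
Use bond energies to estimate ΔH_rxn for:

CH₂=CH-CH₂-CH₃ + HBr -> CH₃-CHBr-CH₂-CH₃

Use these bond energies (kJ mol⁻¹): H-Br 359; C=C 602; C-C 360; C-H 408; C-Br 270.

Bonds broken (reactants):
  C-C: 2 × 360 = 720
  C-H: 8 × 408 = 3264
  C=C: 1 × 602 = 602
  H-Br: 1 × 359 = 359
  Σ(broken) = 4945 kJ
Bonds formed (products):
  C-Br: 1 × 270 = 270
  C-C: 3 × 360 = 1080
  C-H: 9 × 408 = 3672
  Σ(formed) = 5022 kJ
ΔH = Σ(broken) − Σ(formed) = 4945 − 5022 = −77 kJ

ΔH ≈ −77 kJ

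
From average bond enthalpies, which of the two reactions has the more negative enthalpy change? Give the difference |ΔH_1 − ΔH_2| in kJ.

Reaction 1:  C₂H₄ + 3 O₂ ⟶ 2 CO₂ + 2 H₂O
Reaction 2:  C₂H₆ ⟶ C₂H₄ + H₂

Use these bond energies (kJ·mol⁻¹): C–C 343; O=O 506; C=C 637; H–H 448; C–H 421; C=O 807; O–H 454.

Reaction 1, by 1305 kJ

Reaction 1:
  Bonds broken (reactants):
    C–H: 4 × 421 = 1684
    C=C: 1 × 637 = 637
    O=O: 3 × 506 = 1518
    Σ(broken) = 3839 kJ
  Bonds formed (products):
    C=O: 4 × 807 = 3228
    O–H: 4 × 454 = 1816
    Σ(formed) = 5044 kJ
  ΔH_1 = 3839 − 5044 = −1205 kJ
Reaction 2:
  Bonds broken (reactants):
    C–C: 1 × 343 = 343
    C–H: 6 × 421 = 2526
    Σ(broken) = 2869 kJ
  Bonds formed (products):
    C–H: 4 × 421 = 1684
    C=C: 1 × 637 = 637
    H–H: 1 × 448 = 448
    Σ(formed) = 2769 kJ
  ΔH_2 = 2869 − 2769 = +100 kJ
ΔH_1 − ΔH_2 = −1305 kJ, so reaction 1 has the more negative ΔH; |ΔH_1 − ΔH_2| = 1305 kJ.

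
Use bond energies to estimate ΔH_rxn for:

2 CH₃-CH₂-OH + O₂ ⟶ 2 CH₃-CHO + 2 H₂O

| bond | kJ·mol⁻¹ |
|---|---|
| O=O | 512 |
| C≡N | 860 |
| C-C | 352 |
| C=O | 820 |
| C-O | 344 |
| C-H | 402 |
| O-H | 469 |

ΔH ≈ −574 kJ

Bonds broken (reactants):
  C-C: 2 × 352 = 704
  C-H: 10 × 402 = 4020
  C-O: 2 × 344 = 688
  O-H: 2 × 469 = 938
  O=O: 1 × 512 = 512
  Σ(broken) = 6862 kJ
Bonds formed (products):
  C-C: 2 × 352 = 704
  C-H: 8 × 402 = 3216
  C=O: 2 × 820 = 1640
  O-H: 4 × 469 = 1876
  Σ(formed) = 7436 kJ
ΔH = Σ(broken) − Σ(formed) = 6862 − 7436 = −574 kJ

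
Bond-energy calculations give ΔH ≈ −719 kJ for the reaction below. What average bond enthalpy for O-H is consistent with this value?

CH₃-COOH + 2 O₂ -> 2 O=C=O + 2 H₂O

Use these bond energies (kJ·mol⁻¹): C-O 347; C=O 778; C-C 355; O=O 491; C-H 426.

Let D be the O-H bond energy.
Σ(broken) = 1×355 + 3×426 + 1×347 + 1×778 + 1×D + 2×491 = 3740 + D
Σ(formed) = 4×778 + 4×D = 3112 + 4D
ΔH = Σ(broken) − Σ(formed) = (3740 + D) − (3112 + 4D) = +628 − 3D
Setting this equal to −719 kJ gives 3D = 1347, so D = 449 kJ/mol.

D(O-H) ≈ 449 kJ/mol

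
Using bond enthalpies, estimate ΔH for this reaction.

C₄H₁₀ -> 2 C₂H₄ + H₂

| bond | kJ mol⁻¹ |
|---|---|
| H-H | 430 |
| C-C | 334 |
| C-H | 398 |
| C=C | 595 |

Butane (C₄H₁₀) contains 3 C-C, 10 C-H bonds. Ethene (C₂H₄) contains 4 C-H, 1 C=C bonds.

Bonds broken (reactants):
  C-C: 3 × 334 = 1002
  C-H: 10 × 398 = 3980
  Σ(broken) = 4982 kJ
Bonds formed (products):
  C-H: 8 × 398 = 3184
  C=C: 2 × 595 = 1190
  H-H: 1 × 430 = 430
  Σ(formed) = 4804 kJ
ΔH = Σ(broken) − Σ(formed) = 4982 − 4804 = +178 kJ

ΔH ≈ +178 kJ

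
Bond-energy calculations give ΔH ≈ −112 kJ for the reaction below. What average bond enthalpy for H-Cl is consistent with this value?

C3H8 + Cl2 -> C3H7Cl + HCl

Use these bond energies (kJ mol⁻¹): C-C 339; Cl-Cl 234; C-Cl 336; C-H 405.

D(H-Cl) ≈ 415 kJ/mol

Let D be the H-Cl bond energy.
Σ(broken) = 2×339 + 8×405 + 1×234 = 4152
Σ(formed) = 2×339 + 1×336 + 7×405 + 1×D = 3849 + D
ΔH = Σ(broken) − Σ(formed) = (4152) − (3849 + D) = +303 − D
Setting this equal to −112 kJ gives D = 415 kJ/mol.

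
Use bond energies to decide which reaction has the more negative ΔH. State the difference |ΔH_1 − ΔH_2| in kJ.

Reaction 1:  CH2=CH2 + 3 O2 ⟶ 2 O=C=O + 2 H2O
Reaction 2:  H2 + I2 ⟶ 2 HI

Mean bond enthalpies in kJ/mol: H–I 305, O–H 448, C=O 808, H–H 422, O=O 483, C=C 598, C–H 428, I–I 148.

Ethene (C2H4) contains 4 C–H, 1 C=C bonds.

Reaction 1, by 1225 kJ

Reaction 1:
  Bonds broken (reactants):
    C–H: 4 × 428 = 1712
    C=C: 1 × 598 = 598
    O=O: 3 × 483 = 1449
    Σ(broken) = 3759 kJ
  Bonds formed (products):
    C=O: 4 × 808 = 3232
    O–H: 4 × 448 = 1792
    Σ(formed) = 5024 kJ
  ΔH_1 = 3759 − 5024 = −1265 kJ
Reaction 2:
  Bonds broken (reactants):
    H–H: 1 × 422 = 422
    I–I: 1 × 148 = 148
    Σ(broken) = 570 kJ
  Bonds formed (products):
    H–I: 2 × 305 = 610
    Σ(formed) = 610 kJ
  ΔH_2 = 570 − 610 = −40 kJ
ΔH_1 − ΔH_2 = −1225 kJ, so reaction 1 has the more negative ΔH; |ΔH_1 − ΔH_2| = 1225 kJ.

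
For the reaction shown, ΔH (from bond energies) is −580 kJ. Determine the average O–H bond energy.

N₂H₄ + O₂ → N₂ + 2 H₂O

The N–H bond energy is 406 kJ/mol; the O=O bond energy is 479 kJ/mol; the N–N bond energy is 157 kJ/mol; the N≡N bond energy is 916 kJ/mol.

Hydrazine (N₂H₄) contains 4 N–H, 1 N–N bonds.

Let D be the O–H bond energy.
Σ(broken) = 4×406 + 1×157 + 1×479 = 2260
Σ(formed) = 1×916 + 4×D = 916 + 4D
ΔH = Σ(broken) − Σ(formed) = (2260) − (916 + 4D) = +1344 − 4D
Setting this equal to −580 kJ gives 4D = 1924, so D = 481 kJ/mol.

D(O–H) ≈ 481 kJ/mol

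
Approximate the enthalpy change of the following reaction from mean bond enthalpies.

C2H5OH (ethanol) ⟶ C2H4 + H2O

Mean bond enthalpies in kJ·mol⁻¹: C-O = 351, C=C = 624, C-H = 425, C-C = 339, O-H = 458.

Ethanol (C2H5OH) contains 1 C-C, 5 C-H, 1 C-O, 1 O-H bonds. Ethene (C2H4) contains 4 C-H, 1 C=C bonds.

Bonds broken (reactants):
  C-C: 1 × 339 = 339
  C-H: 5 × 425 = 2125
  C-O: 1 × 351 = 351
  O-H: 1 × 458 = 458
  Σ(broken) = 3273 kJ
Bonds formed (products):
  C-H: 4 × 425 = 1700
  C=C: 1 × 624 = 624
  O-H: 2 × 458 = 916
  Σ(formed) = 3240 kJ
ΔH = Σ(broken) − Σ(formed) = 3273 − 3240 = +33 kJ

ΔH ≈ +33 kJ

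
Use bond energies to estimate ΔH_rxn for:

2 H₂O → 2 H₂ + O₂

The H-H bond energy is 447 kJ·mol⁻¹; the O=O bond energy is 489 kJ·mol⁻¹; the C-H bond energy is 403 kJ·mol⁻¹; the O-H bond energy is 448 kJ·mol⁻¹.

Bonds broken (reactants):
  O-H: 4 × 448 = 1792
  Σ(broken) = 1792 kJ
Bonds formed (products):
  H-H: 2 × 447 = 894
  O=O: 1 × 489 = 489
  Σ(formed) = 1383 kJ
ΔH = Σ(broken) − Σ(formed) = 1792 − 1383 = +409 kJ

ΔH ≈ +409 kJ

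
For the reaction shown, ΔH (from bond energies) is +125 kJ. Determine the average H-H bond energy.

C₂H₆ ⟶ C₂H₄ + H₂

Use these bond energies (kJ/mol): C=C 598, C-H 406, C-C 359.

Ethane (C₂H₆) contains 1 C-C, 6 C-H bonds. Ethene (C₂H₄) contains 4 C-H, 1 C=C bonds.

D(H-H) ≈ 448 kJ/mol

Let D be the H-H bond energy.
Σ(broken) = 1×359 + 6×406 = 2795
Σ(formed) = 4×406 + 1×598 + 1×D = 2222 + D
ΔH = Σ(broken) − Σ(formed) = (2795) − (2222 + D) = +573 − D
Setting this equal to +125 kJ gives D = 448 kJ/mol.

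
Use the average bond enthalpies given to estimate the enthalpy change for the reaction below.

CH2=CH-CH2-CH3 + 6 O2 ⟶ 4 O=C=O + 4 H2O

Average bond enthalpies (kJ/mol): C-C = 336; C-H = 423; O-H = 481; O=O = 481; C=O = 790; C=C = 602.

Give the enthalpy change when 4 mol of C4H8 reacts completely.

ΔH = −10496 kJ

Bonds broken (reactants):
  C-C: 2 × 336 = 672
  C-H: 8 × 423 = 3384
  C=C: 1 × 602 = 602
  O=O: 6 × 481 = 2886
  Σ(broken) = 7544 kJ
Bonds formed (products):
  C=O: 8 × 790 = 6320
  O-H: 8 × 481 = 3848
  Σ(formed) = 10168 kJ
ΔH = Σ(broken) − Σ(formed) = 7544 − 10168 = −2624 kJ
For 4× the reaction as written: 4 × (−2624) = −10496 kJ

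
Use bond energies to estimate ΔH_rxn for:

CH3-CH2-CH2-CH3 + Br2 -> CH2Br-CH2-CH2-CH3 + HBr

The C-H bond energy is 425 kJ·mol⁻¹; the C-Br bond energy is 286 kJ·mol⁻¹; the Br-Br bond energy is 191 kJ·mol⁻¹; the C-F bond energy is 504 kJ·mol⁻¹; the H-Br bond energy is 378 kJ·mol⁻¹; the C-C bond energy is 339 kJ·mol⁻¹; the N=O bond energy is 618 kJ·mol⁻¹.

ΔH ≈ −48 kJ

Bonds broken (reactants):
  Br-Br: 1 × 191 = 191
  C-C: 3 × 339 = 1017
  C-H: 10 × 425 = 4250
  Σ(broken) = 5458 kJ
Bonds formed (products):
  C-Br: 1 × 286 = 286
  C-C: 3 × 339 = 1017
  C-H: 9 × 425 = 3825
  H-Br: 1 × 378 = 378
  Σ(formed) = 5506 kJ
ΔH = Σ(broken) − Σ(formed) = 5458 − 5506 = −48 kJ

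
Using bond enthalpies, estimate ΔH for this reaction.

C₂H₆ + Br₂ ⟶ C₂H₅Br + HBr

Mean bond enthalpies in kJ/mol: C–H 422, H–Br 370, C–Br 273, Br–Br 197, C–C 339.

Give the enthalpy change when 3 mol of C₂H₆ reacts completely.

Bonds broken (reactants):
  Br–Br: 1 × 197 = 197
  C–C: 1 × 339 = 339
  C–H: 6 × 422 = 2532
  Σ(broken) = 3068 kJ
Bonds formed (products):
  C–Br: 1 × 273 = 273
  C–C: 1 × 339 = 339
  C–H: 5 × 422 = 2110
  H–Br: 1 × 370 = 370
  Σ(formed) = 3092 kJ
ΔH = Σ(broken) − Σ(formed) = 3068 − 3092 = −24 kJ
For 3× the reaction as written: 3 × (−24) = −72 kJ

ΔH = −72 kJ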